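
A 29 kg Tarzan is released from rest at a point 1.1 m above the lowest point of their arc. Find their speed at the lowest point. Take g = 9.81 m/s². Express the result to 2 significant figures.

By conservation of mechanical energy, mgh = ½mv²
v = √(2gh) = √(2 × 9.81 × 1.1) = √21.582 = 4.646 m/s

v = 4.6 m/s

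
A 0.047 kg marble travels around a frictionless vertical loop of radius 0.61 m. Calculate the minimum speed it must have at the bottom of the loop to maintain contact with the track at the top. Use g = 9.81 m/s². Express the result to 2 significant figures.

At the top: mg = mv_top²/r ⇒ v_top² = gr = 5.984 m²/s²
Energy from bottom to top (height 2r): ½mv_bot² = ½mv_top² + mg(2r)
v_bot² = gr + 4gr = 5gr = 29.92
v_bot = √(5gr) = 5.470 m/s

v = 5.5 m/s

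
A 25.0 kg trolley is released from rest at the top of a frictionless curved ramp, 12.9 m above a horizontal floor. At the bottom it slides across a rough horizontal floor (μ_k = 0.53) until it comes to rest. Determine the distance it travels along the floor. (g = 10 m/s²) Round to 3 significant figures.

Applying the work–energy principle:
At rest all PE has been dissipated by friction: mgh = μ_k m g d
d = h/μ_k = 12.9/0.53 = 24.34 m

d = 24.3 m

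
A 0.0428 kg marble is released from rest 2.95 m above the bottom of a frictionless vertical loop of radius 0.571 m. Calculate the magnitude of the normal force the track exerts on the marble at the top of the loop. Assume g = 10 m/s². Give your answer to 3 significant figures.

Energy from release to top (height 2r): mgh = ½mv_top² + mg(2r)
v_top² = 2g(h − 2r) = 2(10)(2.95 − 1.142) = 36.160 m²/s²
At the top, both N and weight point toward the centre: N + mg = mv_top²/r
N = m(v_top²/r − g) = 0.0428(36.160/0.571 − 10) = 2.282 N

N = 2.28 N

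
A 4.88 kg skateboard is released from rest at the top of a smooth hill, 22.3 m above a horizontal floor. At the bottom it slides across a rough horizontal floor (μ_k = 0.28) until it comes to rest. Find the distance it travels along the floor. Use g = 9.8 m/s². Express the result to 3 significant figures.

d = 79.6 m

Energy bookkeeping (friction removes W_f = μ_k N d):
At rest all PE has been dissipated by friction: mgh = μ_k m g d
d = h/μ_k = 22.3/0.28 = 79.64 m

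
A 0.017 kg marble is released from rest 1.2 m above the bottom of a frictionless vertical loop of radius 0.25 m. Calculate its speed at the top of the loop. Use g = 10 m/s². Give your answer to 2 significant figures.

v = 3.7 m/s

Energy conservation: mgh = ½mv_top² + mg(2r)
v_top² = 2g(h − 2r) = 2(10)(1.2 − 0.5000) = 14.00
v_top = 3.742 m/s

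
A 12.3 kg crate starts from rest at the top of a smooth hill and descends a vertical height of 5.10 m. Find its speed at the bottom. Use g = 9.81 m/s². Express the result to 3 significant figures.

Energy conservation between the two points: mgh = ½mv²
v = √(2gh) = √(2 × 9.81 × 5.10) = √100.06 = 10.00 m/s

v = 10.0 m/s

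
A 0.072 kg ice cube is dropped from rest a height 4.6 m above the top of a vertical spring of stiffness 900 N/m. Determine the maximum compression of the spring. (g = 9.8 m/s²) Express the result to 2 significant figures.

Measuring PE from the top of the relaxed spring, at max compression the cube has dropped H + x with zero KE, so:
mg(H + x) = ½kx²
½(900)x² − (0.072)(9.8)x − (0.072)(9.8)(4.6) = 0
450.0x² − 0.7056x − 3.246 = 0
x = [0.7056 + √(0.4979 + 5842.4)]/(2 × 450.0) = 0.08572 m

x = 0.086 m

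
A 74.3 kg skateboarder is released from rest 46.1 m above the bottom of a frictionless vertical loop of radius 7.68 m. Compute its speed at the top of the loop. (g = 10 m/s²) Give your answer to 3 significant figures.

Energy conservation: mgh = ½mv_top² + mg(2r)
v_top² = 2g(h − 2r) = 2(10)(46.1 − 15.36) = 614.8
v_top = 24.80 m/s

v = 24.8 m/s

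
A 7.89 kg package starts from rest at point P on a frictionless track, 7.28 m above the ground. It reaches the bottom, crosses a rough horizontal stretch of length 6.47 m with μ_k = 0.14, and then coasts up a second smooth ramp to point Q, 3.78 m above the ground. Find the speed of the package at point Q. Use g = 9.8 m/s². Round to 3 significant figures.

Energy at P: mgh₁ = (7.89)(9.8)(7.28) = 562.90 J
Friction loss: W_f = μ_k mg d = 70.04 J
At Q: ½mv² + mgh₂ = mgh₁ − W_f
½mv² = 562.90 − 70.04 − 292.28 = 200.59 J
v = √(2 × 200.59/7.89) = 7.131 m/s

v = 7.13 m/s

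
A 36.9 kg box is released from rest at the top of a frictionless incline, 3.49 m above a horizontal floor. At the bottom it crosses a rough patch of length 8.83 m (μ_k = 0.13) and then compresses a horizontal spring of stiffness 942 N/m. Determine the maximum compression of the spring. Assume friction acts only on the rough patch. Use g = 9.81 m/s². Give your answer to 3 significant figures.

x = 1.34 m

Initial energy: E₁ = mgh = (36.9)(9.81)(3.49) = 1263.3 J
Friction removes W_f = μ_k mg d = (0.13)(36.9)(9.81)(8.83) = 415.5 J
Energy reaching the spring: E = 1263.3 − 415.5 = 847.81 J
At max compression ½kx² = E ⇒ x = √(2E/k) = √(2 × 847.81/942) = 1.342 m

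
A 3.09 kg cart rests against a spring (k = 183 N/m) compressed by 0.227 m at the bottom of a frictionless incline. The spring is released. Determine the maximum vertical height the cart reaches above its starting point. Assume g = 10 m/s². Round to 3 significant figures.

h = 0.153 m

At maximum height the cart is at rest, so ½kx² = mgh
h = kx²/(2mg) = (183)(0.227)²/(2 × 3.09 × 10) = 0.1526 m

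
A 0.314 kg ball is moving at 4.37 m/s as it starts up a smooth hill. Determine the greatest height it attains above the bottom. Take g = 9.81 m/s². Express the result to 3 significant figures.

h = 0.973 m

Setting KE at the bottom equal to PE gained: ½mv² = mgh
h = v²/(2g) = 4.37²/(2 × 9.81) = 0.9733 m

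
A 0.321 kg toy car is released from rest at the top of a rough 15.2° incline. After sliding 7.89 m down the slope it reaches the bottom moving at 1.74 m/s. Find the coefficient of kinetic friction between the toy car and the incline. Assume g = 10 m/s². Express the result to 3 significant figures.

μ_k = 0.252

Energy balance down the incline: mg L sinθ − ½mv² = μ_k (mg cosθ) L
mgL sinθ = 6.6404 J; ½mv² = 0.48593 J
W_f = 6.6404 − 0.48593 = 6.155 J
μ_k = W_f/(mg cosθ · L) = 6.155/(3.098 × 7.89) = 0.2518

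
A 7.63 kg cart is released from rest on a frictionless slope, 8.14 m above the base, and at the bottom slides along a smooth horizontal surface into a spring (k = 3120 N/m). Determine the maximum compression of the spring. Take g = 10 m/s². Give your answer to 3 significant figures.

x = 0.631 m

Energy conservation (no friction) from release to max compression: mgh = ½kx²
x = √(2mgh/k) = √(2 × 7.63 × 10 × 8.14 / 3120) = 0.6310 m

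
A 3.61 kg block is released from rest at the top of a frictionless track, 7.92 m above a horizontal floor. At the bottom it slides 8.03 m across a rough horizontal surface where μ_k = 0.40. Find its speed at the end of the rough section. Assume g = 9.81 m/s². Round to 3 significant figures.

Applying the work–energy principle:
mgh = ½mv² + μ_k m g d
W_f = μ_k mg d = (0.40)(3.61)(9.81)(8.03) = 113.8 J
½mv² = mgh − W_f = 280.48 − 113.8 = 166.73 J
v = √(2 × 166.73/3.61) = 9.611 m/s

v = 9.61 m/s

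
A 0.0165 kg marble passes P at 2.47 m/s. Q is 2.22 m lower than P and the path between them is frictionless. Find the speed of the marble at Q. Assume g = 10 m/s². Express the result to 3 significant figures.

v = 7.11 m/s

Mechanical energy is conserved (no friction): ½mv₀² + mgh = ½mv²
v² = v₀² + 2gh = (2.47)² + 2(10)(2.22) = 50.501
v = √50.501 = 7.106 m/s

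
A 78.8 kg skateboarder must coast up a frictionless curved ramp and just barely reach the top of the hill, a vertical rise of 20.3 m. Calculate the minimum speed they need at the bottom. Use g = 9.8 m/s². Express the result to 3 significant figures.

At the top they are momentarily at rest, so all KE converts to PE: ½mv² = mgh
v = √(2gh) = √(2 × 9.8 × 20.3) = 19.95 m/s

v = 19.9 m/s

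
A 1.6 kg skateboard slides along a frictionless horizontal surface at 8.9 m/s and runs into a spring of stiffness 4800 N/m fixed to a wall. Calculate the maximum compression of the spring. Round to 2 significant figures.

Conservation of energy between contact and max compression: ½mv² = ½kx²
x = v√(m/k) = 8.9 × √(1.6/4800) = 0.1625 m

x = 0.16 m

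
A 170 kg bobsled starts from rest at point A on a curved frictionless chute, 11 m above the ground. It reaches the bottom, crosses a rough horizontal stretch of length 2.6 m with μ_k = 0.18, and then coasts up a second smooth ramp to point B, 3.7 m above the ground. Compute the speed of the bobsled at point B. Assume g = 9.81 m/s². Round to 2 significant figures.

v = 12 m/s

Energy at A: mgh₁ = (170)(9.81)(11) = 18345 J
Friction loss: W_f = μ_k mg d = 780.5 J
At B: ½mv² + mgh₂ = mgh₁ − W_f
½mv² = 18345 − 780.5 − 6170.5 = 11394 J
v = √(2 × 11394/170) = 11.58 m/s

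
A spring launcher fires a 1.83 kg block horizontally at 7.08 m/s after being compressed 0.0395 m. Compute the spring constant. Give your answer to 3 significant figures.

Spring PE at full compression equals KE at release: ½kx² = ½mv²
k = mv²/x² = (1.83)(7.08)²/(0.0395)² = 58793 N/m

k = 58800 N/m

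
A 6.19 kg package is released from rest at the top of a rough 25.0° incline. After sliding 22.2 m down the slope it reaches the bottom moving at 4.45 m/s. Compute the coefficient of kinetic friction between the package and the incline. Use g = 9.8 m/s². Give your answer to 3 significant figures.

mgh = ½mv² + μ_k (mg cosθ) L, with h = L sinθ
mgL sinθ = 569.14 J; ½mv² = 61.289 J
W_f = 569.14 − 61.289 = 507.8 J
μ_k = W_f/(mg cosθ · L) = 507.8/(54.98 × 22.2) = 0.4161

μ_k = 0.416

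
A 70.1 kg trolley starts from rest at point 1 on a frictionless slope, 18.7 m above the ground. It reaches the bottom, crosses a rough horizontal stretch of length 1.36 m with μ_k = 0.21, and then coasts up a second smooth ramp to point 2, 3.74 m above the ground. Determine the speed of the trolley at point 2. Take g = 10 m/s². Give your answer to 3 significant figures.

Energy at 1: mgh₁ = (70.1)(10)(18.7) = 13109 J
Friction loss: W_f = μ_k mg d = 200.2 J
At 2: ½mv² + mgh₂ = mgh₁ − W_f
½mv² = 13109 − 200.2 − 2621.7 = 10287 J
v = √(2 × 10287/70.1) = 17.13 m/s

v = 17.1 m/s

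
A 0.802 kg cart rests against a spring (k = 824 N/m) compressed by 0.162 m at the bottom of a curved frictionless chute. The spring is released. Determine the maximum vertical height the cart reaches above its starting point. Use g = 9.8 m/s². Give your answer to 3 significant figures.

All spring PE becomes gravitational PE at the highest point: ½kx² = mgh
h = kx²/(2mg) = (824)(0.162)²/(2 × 0.802 × 9.8) = 1.376 m

h = 1.38 m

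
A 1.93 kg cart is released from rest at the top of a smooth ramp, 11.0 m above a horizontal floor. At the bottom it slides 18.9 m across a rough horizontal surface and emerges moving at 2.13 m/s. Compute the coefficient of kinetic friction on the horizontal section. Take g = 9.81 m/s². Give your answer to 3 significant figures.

μ_k = 0.570

Energy at the top = energy at the end + work done against friction:
mgh = ½mv² + μ_k m g d
mgh = 208.27 J; ½mv² = 4.3781 J
W_f = 208.27 − 4.3781 = 203.9 J
μ_k = W_f/(mg·d) = 203.9/(18.93 × 18.9) = 0.5698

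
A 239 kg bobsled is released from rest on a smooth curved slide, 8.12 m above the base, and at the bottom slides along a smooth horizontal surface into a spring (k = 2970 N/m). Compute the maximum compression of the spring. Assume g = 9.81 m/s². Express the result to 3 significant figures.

Gravitational PE at the top equals spring PE at max compression: mgh = ½kx²
x = √(2mgh/k) = √(2 × 239 × 9.81 × 8.12 / 2970) = 3.581 m

x = 3.58 m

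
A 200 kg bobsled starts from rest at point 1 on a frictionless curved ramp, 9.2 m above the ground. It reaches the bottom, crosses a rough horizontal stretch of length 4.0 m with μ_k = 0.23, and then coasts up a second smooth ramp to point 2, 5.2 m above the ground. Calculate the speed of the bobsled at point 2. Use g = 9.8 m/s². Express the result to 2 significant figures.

Energy at 1: mgh₁ = (200)(9.8)(9.2) = 18032 J
Friction loss: W_f = μ_k mg d = 1803 J
At 2: ½mv² + mgh₂ = mgh₁ − W_f
½mv² = 18032 − 1803 − 10192 = 6036.8 J
v = √(2 × 6036.8/200) = 7.770 m/s

v = 7.8 m/s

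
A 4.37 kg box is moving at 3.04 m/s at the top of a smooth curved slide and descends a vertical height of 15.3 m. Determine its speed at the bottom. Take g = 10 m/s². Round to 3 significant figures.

v = 17.8 m/s

Equating total energy at the two states: ½mv₀² + mgh = ½mv²
v² = v₀² + 2gh = (3.04)² + 2(10)(15.3) = 315.24
v = √315.24 = 17.76 m/s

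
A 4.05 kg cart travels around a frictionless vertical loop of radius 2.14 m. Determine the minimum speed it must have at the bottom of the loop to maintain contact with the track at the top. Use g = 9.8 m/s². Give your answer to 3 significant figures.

v = 10.2 m/s

At the top: mg = mv_top²/r ⇒ v_top² = gr = 20.97 m²/s²
Energy from bottom to top (height 2r): ½mv_bot² = ½mv_top² + mg(2r)
v_bot² = gr + 4gr = 5gr = 104.9
v_bot = √(5gr) = 10.24 m/s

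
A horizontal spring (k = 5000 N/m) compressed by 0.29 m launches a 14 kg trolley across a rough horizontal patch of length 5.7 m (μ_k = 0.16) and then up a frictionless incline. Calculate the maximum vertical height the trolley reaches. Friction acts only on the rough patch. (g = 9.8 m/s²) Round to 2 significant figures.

h = 0.62 m

Spring energy: E₀ = ½kx² = ½(5000)(0.29)² = 210.25 J
Friction: W_f = μ_k mg d = (0.16)(14)(9.8)(5.7) = 125.1 J
Energy at base of ramp: E = 210.25 − 125.1 = 85.124 J
At max height all remaining energy is PE: mgh = E ⇒ h = E/(mg) = 85.124/(14 × 9.8) = 0.6204 m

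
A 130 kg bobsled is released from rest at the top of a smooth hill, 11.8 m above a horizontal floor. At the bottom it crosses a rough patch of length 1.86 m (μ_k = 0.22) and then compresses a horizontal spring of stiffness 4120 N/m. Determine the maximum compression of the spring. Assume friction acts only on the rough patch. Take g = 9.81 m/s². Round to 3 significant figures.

Initial energy: E₁ = mgh = (130)(9.81)(11.8) = 15049 J
Friction removes W_f = μ_k mg d = (0.22)(130)(9.81)(1.86) = 521.9 J
Energy reaching the spring: E = 15049 − 521.9 = 14527 J
At max compression ½kx² = E ⇒ x = √(2E/k) = √(2 × 14527/4120) = 2.656 m

x = 2.66 m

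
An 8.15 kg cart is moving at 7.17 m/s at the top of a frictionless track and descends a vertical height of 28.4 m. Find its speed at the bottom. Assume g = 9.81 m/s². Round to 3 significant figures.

v = 24.7 m/s

Energy conservation between the two points: ½mv₀² + mgh = ½mv²
The mass cancels from both sides.
v² = v₀² + 2gh = (7.17)² + 2(9.81)(28.4) = 608.62
v = √608.62 = 24.67 m/s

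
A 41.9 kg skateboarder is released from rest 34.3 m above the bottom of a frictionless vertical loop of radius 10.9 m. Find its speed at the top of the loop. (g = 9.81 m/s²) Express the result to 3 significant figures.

Energy conservation: mgh = ½mv_top² + mg(2r)
v_top² = 2g(h − 2r) = 2(9.81)(34.3 − 21.80) = 245.2
v_top = 15.66 m/s

v = 15.7 m/s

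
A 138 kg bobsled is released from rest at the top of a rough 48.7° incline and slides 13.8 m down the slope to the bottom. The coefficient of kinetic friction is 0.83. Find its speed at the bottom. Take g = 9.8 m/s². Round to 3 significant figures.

Energy: mgh = ½mv² + W_f, with h = L sinθ and W_f = μ_k (mg cosθ) L
mgh = mgL sinθ = (138)(9.8)(13.8)sin48.7° = 14021 J
W_f = μ_k mg cosθ · L = (0.83)(138)(9.8)cos48.7°·13.8 = 10224 J
½mv² = 14021 − 10224 = 3797.2 J
v = √(2 × 3797.2/138) = 7.418 m/s

v = 7.42 m/s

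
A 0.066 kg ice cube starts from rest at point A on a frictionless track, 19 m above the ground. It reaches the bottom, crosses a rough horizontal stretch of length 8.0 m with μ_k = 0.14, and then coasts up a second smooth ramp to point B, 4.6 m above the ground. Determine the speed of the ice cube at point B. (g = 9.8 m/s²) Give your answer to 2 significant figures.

v = 16 m/s

Energy at A: mgh₁ = (0.066)(9.8)(19) = 12.289 J
Friction loss: W_f = μ_k mg d = 0.7244 J
At B: ½mv² + mgh₂ = mgh₁ − W_f
½mv² = 12.289 − 0.7244 − 2.9753 = 8.5895 J
v = √(2 × 8.5895/0.066) = 16.13 m/s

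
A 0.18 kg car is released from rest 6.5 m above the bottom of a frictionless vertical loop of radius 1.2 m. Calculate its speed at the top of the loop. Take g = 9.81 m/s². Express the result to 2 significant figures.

v = 9.0 m/s

Energy conservation: mgh = ½mv_top² + mg(2r)
v_top² = 2g(h − 2r) = 2(9.81)(6.5 − 2.400) = 80.44
v_top = 8.969 m/s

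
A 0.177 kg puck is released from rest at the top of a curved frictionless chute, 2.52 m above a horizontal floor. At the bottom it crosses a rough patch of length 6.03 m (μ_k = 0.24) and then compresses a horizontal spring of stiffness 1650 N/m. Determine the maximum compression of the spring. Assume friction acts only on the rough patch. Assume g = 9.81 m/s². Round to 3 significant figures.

Initial energy: E₁ = mgh = (0.177)(9.81)(2.52) = 4.3757 J
Friction removes W_f = μ_k mg d = (0.24)(0.177)(9.81)(6.03) = 2.513 J
Energy reaching the spring: E = 4.3757 − 2.513 = 1.8628 J
At max compression ½kx² = E ⇒ x = √(2E/k) = √(2 × 1.8628/1650) = 0.04752 m

x = 0.0475 m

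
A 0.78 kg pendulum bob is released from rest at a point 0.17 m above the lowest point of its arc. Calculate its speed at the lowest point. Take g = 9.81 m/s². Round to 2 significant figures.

v = 1.8 m/s

Equating total energy at the two states: mgh = ½mv²
v = √(2gh) = √(2 × 9.81 × 0.17) = √3.3354 = 1.826 m/s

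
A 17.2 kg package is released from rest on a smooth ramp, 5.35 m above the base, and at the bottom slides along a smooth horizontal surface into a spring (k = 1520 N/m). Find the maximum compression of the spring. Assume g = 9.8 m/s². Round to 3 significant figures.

Gravitational PE at the top equals spring PE at max compression: mgh = ½kx²
x = √(2mgh/k) = √(2 × 17.2 × 9.8 × 5.35 / 1520) = 1.089 m

x = 1.09 m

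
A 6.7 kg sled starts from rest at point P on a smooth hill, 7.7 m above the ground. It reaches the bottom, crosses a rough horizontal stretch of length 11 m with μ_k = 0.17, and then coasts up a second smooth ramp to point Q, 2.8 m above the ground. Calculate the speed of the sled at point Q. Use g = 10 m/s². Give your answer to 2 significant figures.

v = 7.8 m/s

Energy at P: mgh₁ = (6.7)(10)(7.7) = 515.90 J
Friction loss: W_f = μ_k mg d = 125.3 J
At Q: ½mv² + mgh₂ = mgh₁ − W_f
½mv² = 515.90 − 125.3 − 187.60 = 203.01 J
v = √(2 × 203.01/6.7) = 7.785 m/s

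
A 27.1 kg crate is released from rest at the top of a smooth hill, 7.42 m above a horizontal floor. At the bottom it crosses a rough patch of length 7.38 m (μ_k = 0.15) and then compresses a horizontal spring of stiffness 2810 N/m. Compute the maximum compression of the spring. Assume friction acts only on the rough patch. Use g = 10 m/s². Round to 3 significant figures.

x = 1.10 m

Initial energy: E₁ = mgh = (27.1)(10)(7.42) = 2010.8 J
Friction removes W_f = μ_k mg d = (0.15)(27.1)(10)(7.38) = 300.0 J
Energy reaching the spring: E = 2010.8 − 300.0 = 1710.8 J
At max compression ½kx² = E ⇒ x = √(2E/k) = √(2 × 1710.8/2810) = 1.103 m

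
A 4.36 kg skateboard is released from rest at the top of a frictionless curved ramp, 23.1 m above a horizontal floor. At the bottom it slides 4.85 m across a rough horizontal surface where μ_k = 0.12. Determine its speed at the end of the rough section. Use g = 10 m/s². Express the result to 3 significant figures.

Energy bookkeeping (friction removes W_f = μ_k N d):
mgh = ½mv² + μ_k m g d
W_f = μ_k mg d = (0.12)(4.36)(10)(4.85) = 25.38 J
½mv² = mgh − W_f = 1007.2 − 25.38 = 981.78 J
v = √(2 × 981.78/4.36) = 21.22 m/s

v = 21.2 m/s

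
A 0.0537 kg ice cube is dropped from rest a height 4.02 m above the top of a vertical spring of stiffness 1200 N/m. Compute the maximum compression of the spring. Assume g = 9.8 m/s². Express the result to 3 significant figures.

Let x be the compression. The total drop is H + x, and the cube is instantaneously at rest at max compression, so energy conservation gives:
mg(H + x) = ½kx²
½(1200)x² − (0.0537)(9.8)x − (0.0537)(9.8)(4.02) = 0
600.0x² − 0.5263x − 2.116 = 0
x = [0.5263 + √(0.2769 + 5077.4)]/(2 × 600.0) = 0.05982 m

x = 0.0598 m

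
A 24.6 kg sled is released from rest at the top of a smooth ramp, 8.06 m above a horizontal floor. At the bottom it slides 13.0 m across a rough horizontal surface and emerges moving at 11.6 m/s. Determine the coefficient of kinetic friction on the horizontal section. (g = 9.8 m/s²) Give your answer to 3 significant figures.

μ_k = 0.0919

Energy bookkeeping (friction removes W_f = μ_k N d):
mgh = ½mv² + μ_k m g d
mgh = 1943.1 J; ½mv² = 1655.1 J
W_f = 1943.1 − 1655.1 = 288.0 J
μ_k = W_f/(mg·d) = 288.0/(241.1 × 13.0) = 0.09190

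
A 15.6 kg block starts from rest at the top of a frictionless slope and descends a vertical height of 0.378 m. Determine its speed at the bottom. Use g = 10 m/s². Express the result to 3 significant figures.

Mechanical energy is conserved (no friction): mgh = ½mv²
v = √(2gh) = √(2 × 10 × 0.378) = √7.5600 = 2.750 m/s

v = 2.75 m/s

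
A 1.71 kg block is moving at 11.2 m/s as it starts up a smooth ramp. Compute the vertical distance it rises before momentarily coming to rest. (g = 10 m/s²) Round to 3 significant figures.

h = 6.27 m

By energy conservation, ½mv² = mgh
h = v²/(2g) = 11.2²/(2 × 10) = 6.272 m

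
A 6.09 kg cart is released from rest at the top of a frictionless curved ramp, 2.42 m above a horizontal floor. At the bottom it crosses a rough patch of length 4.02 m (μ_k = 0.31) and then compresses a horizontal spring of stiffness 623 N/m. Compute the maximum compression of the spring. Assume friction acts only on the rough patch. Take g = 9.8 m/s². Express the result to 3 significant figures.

x = 0.474 m

Initial energy: E₁ = mgh = (6.09)(9.8)(2.42) = 144.43 J
Friction removes W_f = μ_k mg d = (0.31)(6.09)(9.8)(4.02) = 74.38 J
Energy reaching the spring: E = 144.43 − 74.38 = 70.055 J
At max compression ½kx² = E ⇒ x = √(2E/k) = √(2 × 70.055/623) = 0.4742 m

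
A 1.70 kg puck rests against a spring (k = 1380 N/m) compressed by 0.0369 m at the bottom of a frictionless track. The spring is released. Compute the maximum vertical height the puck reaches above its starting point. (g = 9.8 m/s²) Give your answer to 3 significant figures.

All spring PE becomes gravitational PE at the highest point: ½kx² = mgh
h = kx²/(2mg) = (1380)(0.0369)²/(2 × 1.70 × 9.8) = 0.05639 m

h = 0.0564 m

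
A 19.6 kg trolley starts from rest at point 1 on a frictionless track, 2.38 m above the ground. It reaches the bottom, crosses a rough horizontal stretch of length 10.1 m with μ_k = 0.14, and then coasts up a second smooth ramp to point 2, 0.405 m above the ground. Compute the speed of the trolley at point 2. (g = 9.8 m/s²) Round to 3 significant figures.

Energy at 1: mgh₁ = (19.6)(9.8)(2.38) = 457.15 J
Friction loss: W_f = μ_k mg d = 271.6 J
At 2: ½mv² + mgh₂ = mgh₁ − W_f
½mv² = 457.15 − 271.6 − 77.792 = 107.76 J
v = √(2 × 107.76/19.6) = 3.316 m/s

v = 3.32 m/s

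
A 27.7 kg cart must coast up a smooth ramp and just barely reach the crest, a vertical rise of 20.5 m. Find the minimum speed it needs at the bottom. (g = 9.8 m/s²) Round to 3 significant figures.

v = 20.0 m/s

At the top it is momentarily at rest, so all KE converts to PE: ½mv² = mgh
v = √(2gh) = √(2 × 9.8 × 20.5) = 20.04 m/s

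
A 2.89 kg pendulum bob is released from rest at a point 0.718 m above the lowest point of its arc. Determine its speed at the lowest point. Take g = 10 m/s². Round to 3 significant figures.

v = 3.79 m/s

By conservation of mechanical energy, mgh = ½mv²
v = √(2gh) = √(2 × 10 × 0.718) = √14.360 = 3.789 m/s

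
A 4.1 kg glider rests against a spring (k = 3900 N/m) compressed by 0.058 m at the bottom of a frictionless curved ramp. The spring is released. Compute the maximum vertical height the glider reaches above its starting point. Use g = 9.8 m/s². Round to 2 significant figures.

All spring PE becomes gravitational PE at the highest point: ½kx² = mgh
h = kx²/(2mg) = (3900)(0.058)²/(2 × 4.1 × 9.8) = 0.1633 m

h = 0.16 m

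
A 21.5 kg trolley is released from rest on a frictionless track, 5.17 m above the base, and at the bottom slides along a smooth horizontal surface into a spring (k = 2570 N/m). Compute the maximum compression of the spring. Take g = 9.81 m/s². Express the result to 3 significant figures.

Gravitational PE at the top equals spring PE at max compression: mgh = ½kx²
x = √(2mgh/k) = √(2 × 21.5 × 9.81 × 5.17 / 2570) = 0.9212 m

x = 0.921 m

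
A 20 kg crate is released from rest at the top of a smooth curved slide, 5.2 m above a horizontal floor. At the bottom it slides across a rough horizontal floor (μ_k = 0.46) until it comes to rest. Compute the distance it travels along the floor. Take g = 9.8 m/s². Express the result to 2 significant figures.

Applying the work–energy principle:
At rest all PE has been dissipated by friction: mgh = μ_k m g d
d = h/μ_k = 5.2/0.46 = 11.30 m

d = 11 m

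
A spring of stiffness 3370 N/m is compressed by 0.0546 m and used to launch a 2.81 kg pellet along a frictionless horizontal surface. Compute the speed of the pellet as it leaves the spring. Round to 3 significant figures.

v = 1.89 m/s

Conservation of energy: ½kx² = ½mv²
v = x√(k/m) = 0.0546 × √(3370/2.81) = 1.891 m/s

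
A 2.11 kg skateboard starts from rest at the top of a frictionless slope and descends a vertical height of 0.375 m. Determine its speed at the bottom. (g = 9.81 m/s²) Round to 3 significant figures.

By conservation of mechanical energy, mgh = ½mv²
The mass cancels from both sides.
v = √(2gh) = √(2 × 9.81 × 0.375) = √7.3575 = 2.712 m/s

v = 2.71 m/s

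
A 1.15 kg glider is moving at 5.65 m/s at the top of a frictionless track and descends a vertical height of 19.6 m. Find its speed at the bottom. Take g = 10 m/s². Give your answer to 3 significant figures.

Mechanical energy is conserved (no friction): ½mv₀² + mgh = ½mv²
v² = v₀² + 2gh = (5.65)² + 2(10)(19.6) = 423.92
v = √423.92 = 20.59 m/s

v = 20.6 m/s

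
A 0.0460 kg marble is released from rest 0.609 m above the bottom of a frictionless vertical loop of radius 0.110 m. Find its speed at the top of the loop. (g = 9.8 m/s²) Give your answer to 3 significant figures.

v = 2.76 m/s

Energy conservation: mgh = ½mv_top² + mg(2r)
v_top² = 2g(h − 2r) = 2(9.8)(0.609 − 0.2200) = 7.624
v_top = 2.761 m/s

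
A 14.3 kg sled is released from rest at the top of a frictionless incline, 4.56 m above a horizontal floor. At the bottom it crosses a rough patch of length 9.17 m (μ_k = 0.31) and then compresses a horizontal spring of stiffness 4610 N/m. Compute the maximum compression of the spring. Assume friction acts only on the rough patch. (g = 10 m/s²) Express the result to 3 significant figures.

x = 0.326 m

Initial energy: E₁ = mgh = (14.3)(10)(4.56) = 652.08 J
Friction removes W_f = μ_k mg d = (0.31)(14.3)(10)(9.17) = 406.5 J
Energy reaching the spring: E = 652.08 − 406.5 = 245.57 J
At max compression ½kx² = E ⇒ x = √(2E/k) = √(2 × 245.57/4610) = 0.3264 m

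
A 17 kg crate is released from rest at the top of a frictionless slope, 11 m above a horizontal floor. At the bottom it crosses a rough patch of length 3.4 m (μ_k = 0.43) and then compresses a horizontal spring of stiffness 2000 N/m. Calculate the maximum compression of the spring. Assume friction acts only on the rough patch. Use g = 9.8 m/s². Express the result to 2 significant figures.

x = 1.3 m

Initial energy: E₁ = mgh = (17)(9.8)(11) = 1832.6 J
Friction removes W_f = μ_k mg d = (0.43)(17)(9.8)(3.4) = 243.6 J
Energy reaching the spring: E = 1832.6 − 243.6 = 1589.0 J
At max compression ½kx² = E ⇒ x = √(2E/k) = √(2 × 1589.0/2000) = 1.261 m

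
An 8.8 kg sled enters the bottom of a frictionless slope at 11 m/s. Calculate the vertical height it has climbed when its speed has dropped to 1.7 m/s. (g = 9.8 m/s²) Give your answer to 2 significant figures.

h = 6.0 m

Conservation of energy: ½mv₁² = ½mv₂² + mgh
h = (v₁² − v₂²)/(2g) = (11² − 1.7²)/(2 × 9.8) = 6.026 m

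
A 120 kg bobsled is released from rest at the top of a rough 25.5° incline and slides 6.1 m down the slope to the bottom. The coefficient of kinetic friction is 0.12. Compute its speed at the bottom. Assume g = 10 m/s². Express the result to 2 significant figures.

Work–energy: mg(L sinθ) − μ_k(mg cosθ)L = ½mv²
mgh = mgL sinθ = (120)(10)(6.1)sin25.5° = 3151.3 J
W_f = μ_k mg cosθ · L = (0.12)(120)(10)cos25.5°·6.1 = 792.8 J
½mv² = 3151.3 − 792.8 = 2358.5 J
v = √(2 × 2358.5/120) = 6.270 m/s

v = 6.3 m/s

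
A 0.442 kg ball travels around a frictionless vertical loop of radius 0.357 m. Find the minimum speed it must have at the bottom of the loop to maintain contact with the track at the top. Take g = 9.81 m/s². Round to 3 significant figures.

At the top: mg = mv_top²/r ⇒ v_top² = gr = 3.502 m²/s²
Energy from bottom to top (height 2r): ½mv_bot² = ½mv_top² + mg(2r)
v_bot² = gr + 4gr = 5gr = 17.51
v_bot = √(5gr) = 4.185 m/s

v = 4.18 m/s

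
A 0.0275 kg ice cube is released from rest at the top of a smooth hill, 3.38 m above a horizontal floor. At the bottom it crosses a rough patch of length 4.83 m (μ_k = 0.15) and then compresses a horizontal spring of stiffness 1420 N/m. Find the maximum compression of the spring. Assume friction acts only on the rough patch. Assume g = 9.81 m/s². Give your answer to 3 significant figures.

x = 0.0318 m

Initial energy: E₁ = mgh = (0.0275)(9.81)(3.38) = 0.91184 J
Friction removes W_f = μ_k mg d = (0.15)(0.0275)(9.81)(4.83) = 0.1955 J
Energy reaching the spring: E = 0.91184 − 0.1955 = 0.71639 J
At max compression ½kx² = E ⇒ x = √(2E/k) = √(2 × 0.71639/1420) = 0.03176 m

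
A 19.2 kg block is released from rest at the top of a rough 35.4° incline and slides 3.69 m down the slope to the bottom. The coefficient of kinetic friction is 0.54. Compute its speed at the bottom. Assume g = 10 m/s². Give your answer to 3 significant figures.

v = 3.20 m/s

Energy: mgh = ½mv² + W_f, with h = L sinθ and W_f = μ_k (mg cosθ) L
mgh = mgL sinθ = (19.2)(10)(3.69)sin35.4° = 410.41 J
W_f = μ_k mg cosθ · L = (0.54)(19.2)(10)cos35.4°·3.69 = 311.9 J
½mv² = 410.41 − 311.9 = 98.558 J
v = √(2 × 98.558/19.2) = 3.204 m/s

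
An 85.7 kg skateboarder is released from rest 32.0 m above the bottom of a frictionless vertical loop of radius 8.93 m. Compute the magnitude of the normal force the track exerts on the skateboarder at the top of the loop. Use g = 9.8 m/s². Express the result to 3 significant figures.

Energy from release to top (height 2r): mgh = ½mv_top² + mg(2r)
v_top² = 2g(h − 2r) = 2(9.8)(32.0 − 17.86) = 277.14 m²/s²
At the top, both N and weight point toward the centre: N + mg = mv_top²/r
N = m(v_top²/r − g) = 85.7(277.14/8.93 − 9.8) = 1820 N

N = 1820 N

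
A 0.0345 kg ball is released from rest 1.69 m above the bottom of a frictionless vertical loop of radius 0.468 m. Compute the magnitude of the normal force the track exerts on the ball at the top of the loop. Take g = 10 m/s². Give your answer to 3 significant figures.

Energy from release to top (height 2r): mgh = ½mv_top² + mg(2r)
v_top² = 2g(h − 2r) = 2(10)(1.69 − 0.9360) = 15.080 m²/s²
At the top, both N and weight point toward the centre: N + mg = mv_top²/r
N = m(v_top²/r − g) = 0.0345(15.080/0.468 − 10) = 0.7667 N

N = 0.767 N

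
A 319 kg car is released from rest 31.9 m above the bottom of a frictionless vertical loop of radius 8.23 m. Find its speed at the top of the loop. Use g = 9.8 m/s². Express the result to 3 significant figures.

Energy conservation: mgh = ½mv_top² + mg(2r)
v_top² = 2g(h − 2r) = 2(9.8)(31.9 − 16.46) = 302.6
v_top = 17.40 m/s

v = 17.4 m/s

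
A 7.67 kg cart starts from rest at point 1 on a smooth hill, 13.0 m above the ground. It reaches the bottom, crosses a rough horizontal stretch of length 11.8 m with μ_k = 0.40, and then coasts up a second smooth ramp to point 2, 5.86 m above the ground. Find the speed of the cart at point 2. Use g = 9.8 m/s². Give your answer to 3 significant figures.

v = 6.89 m/s

Energy at 1: mgh₁ = (7.67)(9.8)(13.0) = 977.16 J
Friction loss: W_f = μ_k mg d = 354.8 J
At 2: ½mv² + mgh₂ = mgh₁ − W_f
½mv² = 977.16 − 354.8 − 440.47 = 181.90 J
v = √(2 × 181.90/7.67) = 6.887 m/s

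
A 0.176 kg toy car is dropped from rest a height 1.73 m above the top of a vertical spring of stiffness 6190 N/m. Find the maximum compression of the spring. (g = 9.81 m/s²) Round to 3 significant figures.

Let x be the compression. The total drop is H + x, and the car is instantaneously at rest at max compression, so energy conservation gives:
mg(H + x) = ½kx²
½(6190)x² − (0.176)(9.81)x − (0.176)(9.81)(1.73) = 0
3095x² − 1.727x − 2.987 = 0
x = [1.727 + √(2.981 + 36978)]/(2 × 3095) = 0.03135 m

x = 0.0313 m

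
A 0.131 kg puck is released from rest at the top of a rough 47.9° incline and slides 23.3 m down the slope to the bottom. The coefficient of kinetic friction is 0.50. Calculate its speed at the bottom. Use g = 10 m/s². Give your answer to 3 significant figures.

Work–energy: mg(L sinθ) − μ_k(mg cosθ)L = ½mv²
mgh = mgL sinθ = (0.131)(10)(23.3)sin47.9° = 22.647 J
W_f = μ_k mg cosθ · L = (0.50)(0.131)(10)cos47.9°·23.3 = 10.23 J
½mv² = 22.647 − 10.23 = 12.416 J
v = √(2 × 12.416/0.131) = 13.77 m/s

v = 13.8 m/s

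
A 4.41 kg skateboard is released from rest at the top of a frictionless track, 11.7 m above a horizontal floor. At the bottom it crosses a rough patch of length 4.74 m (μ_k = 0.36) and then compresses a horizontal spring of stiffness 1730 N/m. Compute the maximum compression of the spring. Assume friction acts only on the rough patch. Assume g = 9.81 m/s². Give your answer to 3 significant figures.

x = 0.707 m

Initial energy: E₁ = mgh = (4.41)(9.81)(11.7) = 506.17 J
Friction removes W_f = μ_k mg d = (0.36)(4.41)(9.81)(4.74) = 73.82 J
Energy reaching the spring: E = 506.17 − 73.82 = 432.34 J
At max compression ½kx² = E ⇒ x = √(2E/k) = √(2 × 432.34/1730) = 0.7070 m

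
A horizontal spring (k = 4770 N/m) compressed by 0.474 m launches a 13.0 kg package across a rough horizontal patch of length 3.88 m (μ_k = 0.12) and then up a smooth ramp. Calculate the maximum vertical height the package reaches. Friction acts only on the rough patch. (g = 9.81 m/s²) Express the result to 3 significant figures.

h = 3.74 m

Spring energy: E₀ = ½kx² = ½(4770)(0.474)² = 535.85 J
Friction: W_f = μ_k mg d = (0.12)(13.0)(9.81)(3.88) = 59.38 J
Energy at base of ramp: E = 535.85 − 59.38 = 476.47 J
At max height all remaining energy is PE: mgh = E ⇒ h = E/(mg) = 476.47/(13.0 × 9.81) = 3.736 m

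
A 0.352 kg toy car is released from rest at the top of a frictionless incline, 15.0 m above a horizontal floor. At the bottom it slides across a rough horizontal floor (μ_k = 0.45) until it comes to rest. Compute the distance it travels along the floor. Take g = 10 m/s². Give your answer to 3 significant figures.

d = 33.3 m

Applying the work–energy principle:
At rest all PE has been dissipated by friction: mgh = μ_k m g d
d = h/μ_k = 15.0/0.45 = 33.33 m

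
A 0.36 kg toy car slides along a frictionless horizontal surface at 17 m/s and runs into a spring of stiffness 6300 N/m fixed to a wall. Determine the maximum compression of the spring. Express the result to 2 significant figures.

x = 0.13 m

At max compression the car is momentarily at rest: ½mv² = ½kx²
x = v√(m/k) = 17 × √(0.36/6300) = 0.1285 m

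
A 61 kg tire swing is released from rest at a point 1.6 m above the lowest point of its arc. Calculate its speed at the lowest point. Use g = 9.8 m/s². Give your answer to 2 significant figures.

v = 5.6 m/s

Mechanical energy is conserved (no friction): mgh = ½mv²
The mass cancels from both sides.
v = √(2gh) = √(2 × 9.8 × 1.6) = √31.360 = 5.600 m/s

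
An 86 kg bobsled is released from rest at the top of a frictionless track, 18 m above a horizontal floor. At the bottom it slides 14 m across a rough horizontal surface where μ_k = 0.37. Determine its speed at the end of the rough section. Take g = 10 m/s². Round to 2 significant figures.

Energy bookkeeping (friction removes W_f = μ_k N d):
mgh = ½mv² + μ_k m g d
W_f = μ_k mg d = (0.37)(86)(10)(14) = 4455 J
½mv² = mgh − W_f = 15480 − 4455 = 11025 J
v = √(2 × 11025/86) = 16.01 m/s

v = 16 m/s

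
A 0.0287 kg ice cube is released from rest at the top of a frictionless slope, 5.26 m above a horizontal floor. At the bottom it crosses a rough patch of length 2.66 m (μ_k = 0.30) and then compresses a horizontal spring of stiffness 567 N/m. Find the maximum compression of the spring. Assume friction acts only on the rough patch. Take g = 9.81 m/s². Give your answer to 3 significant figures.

x = 0.0666 m

Initial energy: E₁ = mgh = (0.0287)(9.81)(5.26) = 1.4809 J
Friction removes W_f = μ_k mg d = (0.30)(0.0287)(9.81)(2.66) = 0.2247 J
Energy reaching the spring: E = 1.4809 − 0.2247 = 1.2563 J
At max compression ½kx² = E ⇒ x = √(2E/k) = √(2 × 1.2563/567) = 0.06657 m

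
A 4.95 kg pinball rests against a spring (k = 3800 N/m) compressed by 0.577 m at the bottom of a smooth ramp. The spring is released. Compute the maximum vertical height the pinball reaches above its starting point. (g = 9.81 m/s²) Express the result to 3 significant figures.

h = 13.0 m

Energy conservation from release to the highest point: ½kx² = mgh
h = kx²/(2mg) = (3800)(0.577)²/(2 × 4.95 × 9.81) = 13.03 m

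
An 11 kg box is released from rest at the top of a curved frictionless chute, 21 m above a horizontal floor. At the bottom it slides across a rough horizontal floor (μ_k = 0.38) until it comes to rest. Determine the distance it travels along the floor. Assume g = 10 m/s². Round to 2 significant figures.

Energy at the top = energy at the end + work done against friction:
At rest all PE has been dissipated by friction: mgh = μ_k m g d
d = h/μ_k = 21/0.38 = 55.26 m

d = 55 m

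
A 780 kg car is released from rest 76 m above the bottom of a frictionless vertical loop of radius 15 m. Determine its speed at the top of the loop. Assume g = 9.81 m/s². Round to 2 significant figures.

v = 30 m/s

Energy conservation: mgh = ½mv_top² + mg(2r)
v_top² = 2g(h − 2r) = 2(9.81)(76 − 30.00) = 902.5
v_top = 30.04 m/s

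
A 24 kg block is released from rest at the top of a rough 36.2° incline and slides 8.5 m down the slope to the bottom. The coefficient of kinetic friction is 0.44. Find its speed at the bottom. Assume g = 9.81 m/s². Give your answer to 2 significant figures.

v = 6.3 m/s

Work–energy: mg(L sinθ) − μ_k(mg cosθ)L = ½mv²
mgh = mgL sinθ = (24)(9.81)(8.5)sin36.2° = 1181.9 J
W_f = μ_k mg cosθ · L = (0.44)(24)(9.81)cos36.2°·8.5 = 710.6 J
½mv² = 1181.9 − 710.6 = 471.38 J
v = √(2 × 471.38/24) = 6.267 m/s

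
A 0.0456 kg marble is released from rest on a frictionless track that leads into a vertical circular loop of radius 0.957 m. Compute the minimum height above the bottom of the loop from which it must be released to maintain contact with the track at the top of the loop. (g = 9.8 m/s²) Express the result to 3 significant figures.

h = 2.39 m

At the top, for minimum speed gravity alone supplies the centripetal force: mg = mv_top²/r ⇒ v_top² = gr = 9.379 m²/s²
Energy conservation from release height h to the top (height 2r): mgh = ½mv_top² + mg(2r)
h = v_top²/(2g) + 2r = r/2 + 2r = 5r/2 = 2.393 m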